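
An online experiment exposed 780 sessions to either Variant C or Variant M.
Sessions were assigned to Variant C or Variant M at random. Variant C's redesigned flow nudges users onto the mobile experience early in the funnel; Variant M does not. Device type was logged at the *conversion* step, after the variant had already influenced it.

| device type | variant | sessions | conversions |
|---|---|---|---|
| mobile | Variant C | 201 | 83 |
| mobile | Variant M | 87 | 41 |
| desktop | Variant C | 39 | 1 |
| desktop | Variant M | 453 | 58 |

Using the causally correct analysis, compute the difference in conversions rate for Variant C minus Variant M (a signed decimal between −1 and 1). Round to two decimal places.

+0.17

Within every device type level Variant M has the higher rate, yet pooled Variant C does — Simpson's reversal.
Device type is recorded after the variant and is itself shifted by it — it sits on the causal path from variant to outcome. Conditioning on a mediator would strip out part of the effect we want; the pooled comparison gives the total causal effect.
The causal difference is the pooled difference: 0.350 − 0.183 = +0.167.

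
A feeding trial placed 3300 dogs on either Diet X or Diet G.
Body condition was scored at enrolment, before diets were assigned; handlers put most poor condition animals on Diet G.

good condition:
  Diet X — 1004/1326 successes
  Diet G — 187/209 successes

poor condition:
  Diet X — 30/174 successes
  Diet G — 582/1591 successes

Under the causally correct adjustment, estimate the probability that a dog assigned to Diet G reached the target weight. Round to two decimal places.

0.61

Within every starting body condition level Diet G has the higher rate, yet pooled Diet X does — Simpson's reversal.
The imbalance in starting body condition arose from how dogs were allocated, not from anything the diet did; and starting body condition independently affects the outcome. The pooled gap is confounded — condition on starting body condition.
Standardising Diet G to the population starting body condition mix: 0.465·187/209 + 0.535·582/1591 = 0.612.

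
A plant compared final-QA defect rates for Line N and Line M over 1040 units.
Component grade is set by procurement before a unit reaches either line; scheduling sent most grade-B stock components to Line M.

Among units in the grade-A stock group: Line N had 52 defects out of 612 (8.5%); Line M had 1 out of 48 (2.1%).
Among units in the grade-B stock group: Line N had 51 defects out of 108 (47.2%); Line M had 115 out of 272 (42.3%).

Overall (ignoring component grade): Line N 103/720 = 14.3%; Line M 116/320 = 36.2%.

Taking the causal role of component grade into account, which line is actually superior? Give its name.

The component grade-specific comparison favours Line M throughout, but the pooled figures favour Line N. The question is whether to condition on component grade.
Component grade differs across lines for reasons unrelated to any effect of the line itself, and it separately predicts the outcome — a classic confounder. We must compare within component grade levels.
Within each level — grade-A stock: 8.5% vs 2.1%; grade-B stock: 47.2% vs 42.3% — Line M is lower every time.

Line M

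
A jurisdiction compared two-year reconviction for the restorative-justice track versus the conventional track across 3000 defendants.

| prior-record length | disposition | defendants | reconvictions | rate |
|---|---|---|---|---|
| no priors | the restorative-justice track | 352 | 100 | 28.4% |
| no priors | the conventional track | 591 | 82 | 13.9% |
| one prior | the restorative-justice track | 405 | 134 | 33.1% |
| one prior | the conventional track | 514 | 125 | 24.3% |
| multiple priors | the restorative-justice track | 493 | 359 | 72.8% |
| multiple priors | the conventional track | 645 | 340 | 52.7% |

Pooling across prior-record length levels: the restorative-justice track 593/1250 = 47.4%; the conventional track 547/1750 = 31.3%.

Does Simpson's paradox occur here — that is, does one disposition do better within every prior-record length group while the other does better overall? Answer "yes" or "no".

Within each prior-record length level (no priors 28.4% vs 13.9%; one prior 33.1% vs 24.3%; multiple priors 72.8% vs 52.7%), the conventional track has the lower rate every time. Pooled: 47.4% vs 31.3% — the conventional track has the lower rate overall. They agree.

no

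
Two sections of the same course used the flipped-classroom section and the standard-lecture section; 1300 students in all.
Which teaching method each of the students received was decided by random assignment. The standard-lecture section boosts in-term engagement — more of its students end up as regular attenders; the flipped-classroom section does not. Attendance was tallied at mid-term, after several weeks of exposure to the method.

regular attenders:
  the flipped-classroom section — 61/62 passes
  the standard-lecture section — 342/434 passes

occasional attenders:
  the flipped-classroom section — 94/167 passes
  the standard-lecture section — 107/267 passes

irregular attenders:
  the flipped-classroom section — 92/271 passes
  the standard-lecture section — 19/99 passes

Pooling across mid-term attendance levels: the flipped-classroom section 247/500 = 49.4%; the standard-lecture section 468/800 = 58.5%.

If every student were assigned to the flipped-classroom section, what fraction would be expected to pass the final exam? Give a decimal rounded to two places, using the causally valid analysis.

0.49

Within every mid-term attendance level the flipped-classroom section has the higher rate, yet pooled the standard-lecture section does — Simpson's reversal.
Mid-term attendance is recorded after the teaching method and is itself shifted by it — it sits on the causal path from teaching method to outcome. Conditioning on a mediator would strip out part of the effect we want; the pooled comparison gives the total causal effect.
So P(outcome | do(the flipped-classroom section)) is just the pooled rate for the flipped-classroom section: 247/500 = 0.494.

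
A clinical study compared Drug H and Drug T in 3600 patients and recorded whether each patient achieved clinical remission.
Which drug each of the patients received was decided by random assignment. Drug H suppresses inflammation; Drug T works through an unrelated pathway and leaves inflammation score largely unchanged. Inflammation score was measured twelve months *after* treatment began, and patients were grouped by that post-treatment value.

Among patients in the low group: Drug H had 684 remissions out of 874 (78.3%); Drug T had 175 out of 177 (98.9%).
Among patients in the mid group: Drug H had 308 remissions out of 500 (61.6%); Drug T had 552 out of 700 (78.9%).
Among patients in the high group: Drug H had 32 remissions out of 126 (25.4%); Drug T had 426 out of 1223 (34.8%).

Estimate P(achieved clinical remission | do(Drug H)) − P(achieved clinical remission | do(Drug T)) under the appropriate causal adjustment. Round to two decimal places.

Because the drug influences inflammation score, inflammation score is a post-treatment mediator, not a confounder. Stratifying on it would bias the estimate; the causal effect is the crude pooled difference.
The causal difference is the pooled difference: 0.683 − 0.549 = +0.134.

+0.13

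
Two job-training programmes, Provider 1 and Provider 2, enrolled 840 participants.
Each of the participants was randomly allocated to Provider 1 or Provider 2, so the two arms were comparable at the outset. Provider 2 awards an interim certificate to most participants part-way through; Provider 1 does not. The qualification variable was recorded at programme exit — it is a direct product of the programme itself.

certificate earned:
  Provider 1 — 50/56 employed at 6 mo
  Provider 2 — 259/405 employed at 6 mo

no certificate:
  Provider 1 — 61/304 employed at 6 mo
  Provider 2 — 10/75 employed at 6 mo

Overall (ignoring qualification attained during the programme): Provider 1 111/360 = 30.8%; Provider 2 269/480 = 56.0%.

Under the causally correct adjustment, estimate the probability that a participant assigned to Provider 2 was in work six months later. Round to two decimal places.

The stratified and pooled comparisons disagree (Provider 1 wins within each qualification attained during the programme; Provider 2 wins overall), so the answer turns on the causal role of qualification attained during the programme.
Because the programme influences qualification attained during the programme, qualification attained during the programme is a post-treatment mediator, not a confounder. Stratifying on it would bias the estimate; the causal effect is the crude pooled difference.
So P(outcome | do(Provider 2)) is just the pooled rate for Provider 2: 269/480 = 0.560.

0.56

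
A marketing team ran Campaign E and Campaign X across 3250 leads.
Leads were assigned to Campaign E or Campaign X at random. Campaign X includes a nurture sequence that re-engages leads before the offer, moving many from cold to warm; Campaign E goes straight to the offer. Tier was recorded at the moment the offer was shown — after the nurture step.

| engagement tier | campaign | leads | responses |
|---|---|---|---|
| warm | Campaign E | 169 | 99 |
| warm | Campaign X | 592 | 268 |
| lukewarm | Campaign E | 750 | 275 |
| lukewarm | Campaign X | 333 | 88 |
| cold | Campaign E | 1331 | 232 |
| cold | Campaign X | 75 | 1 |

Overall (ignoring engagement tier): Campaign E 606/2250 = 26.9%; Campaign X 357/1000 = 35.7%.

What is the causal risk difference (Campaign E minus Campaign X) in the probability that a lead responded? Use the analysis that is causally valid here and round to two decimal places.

Within every engagement tier level Campaign E has the higher rate, yet pooled Campaign X does — Simpson's reversal.
Engagement tier is downstream of the campaign. One should not condition on a consequence of treatment, so the overall rates are the right comparison.
The causal difference is the pooled difference: 0.269 − 0.357 = -0.088.

-0.09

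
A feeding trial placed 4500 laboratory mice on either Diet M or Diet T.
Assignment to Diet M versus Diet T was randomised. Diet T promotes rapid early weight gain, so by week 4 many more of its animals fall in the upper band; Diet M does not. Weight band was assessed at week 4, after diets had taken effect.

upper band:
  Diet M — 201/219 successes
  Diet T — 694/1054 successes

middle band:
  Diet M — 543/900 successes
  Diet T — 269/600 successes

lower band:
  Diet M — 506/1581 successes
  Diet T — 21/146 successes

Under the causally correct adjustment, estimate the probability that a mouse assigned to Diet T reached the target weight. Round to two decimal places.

0.55

The week-4 weight band-specific comparison favours Diet M throughout, but the pooled figures favour Diet T. The question is whether to condition on week-4 weight band.
Week-4 weight band is recorded after the diet and is itself shifted by it — it sits on the causal path from diet to outcome. Conditioning on a mediator would strip out part of the effect we want; the pooled comparison gives the total causal effect.
So P(outcome | do(Diet T)) is just the pooled rate for Diet T: 984/1800 = 0.547.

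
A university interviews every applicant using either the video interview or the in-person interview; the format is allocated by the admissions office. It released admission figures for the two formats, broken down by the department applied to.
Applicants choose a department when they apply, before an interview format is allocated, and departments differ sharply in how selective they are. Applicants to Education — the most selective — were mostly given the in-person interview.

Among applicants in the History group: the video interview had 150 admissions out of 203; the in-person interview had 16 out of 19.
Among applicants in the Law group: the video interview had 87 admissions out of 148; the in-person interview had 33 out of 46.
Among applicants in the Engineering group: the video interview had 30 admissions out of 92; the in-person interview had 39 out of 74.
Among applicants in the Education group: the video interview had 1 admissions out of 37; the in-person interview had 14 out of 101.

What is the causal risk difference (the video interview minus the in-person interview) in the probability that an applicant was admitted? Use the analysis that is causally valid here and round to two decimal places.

Since department is a pre-existing factor (not a product of the interview format) and it affects the outcome on its own, it is a confounder. The stratified rates, not the pooled rate, identify the causal effect.
Adjusting over the population distribution of department: 0.308·(0.739−0.842) + 0.269·(0.588−0.717) + 0.231·(0.326−0.527) + 0.192·(0.027−0.139) = -0.134.

-0.13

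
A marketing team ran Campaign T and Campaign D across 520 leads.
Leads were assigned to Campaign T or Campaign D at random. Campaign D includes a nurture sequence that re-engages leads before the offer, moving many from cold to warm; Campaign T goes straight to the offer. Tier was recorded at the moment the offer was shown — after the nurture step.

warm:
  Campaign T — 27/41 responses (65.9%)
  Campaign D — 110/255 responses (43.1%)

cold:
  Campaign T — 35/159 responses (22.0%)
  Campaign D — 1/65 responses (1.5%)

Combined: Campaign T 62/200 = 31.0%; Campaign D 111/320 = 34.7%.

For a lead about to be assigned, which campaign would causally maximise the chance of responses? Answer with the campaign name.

The stratified and pooled comparisons disagree (Campaign T wins within each engagement tier; Campaign D wins overall), so the answer turns on the causal role of engagement tier.
Engagement tier is downstream of the campaign. One should not condition on a consequence of treatment, so the overall rates are the right comparison.
Pooled: Campaign T 31.0% vs Campaign D 34.7%; Campaign D is higher overall.

Campaign D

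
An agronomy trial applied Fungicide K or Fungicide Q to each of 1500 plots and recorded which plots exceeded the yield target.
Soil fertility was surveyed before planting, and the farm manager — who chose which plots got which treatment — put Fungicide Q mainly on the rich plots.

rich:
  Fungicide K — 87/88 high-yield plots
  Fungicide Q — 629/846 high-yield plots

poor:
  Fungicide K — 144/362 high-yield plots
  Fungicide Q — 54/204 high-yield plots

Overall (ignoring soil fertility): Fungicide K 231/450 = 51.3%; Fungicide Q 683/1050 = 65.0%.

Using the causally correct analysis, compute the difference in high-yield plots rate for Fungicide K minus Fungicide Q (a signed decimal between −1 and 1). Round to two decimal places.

+0.20

Fungicide K is higher inside every soil fertility stratum but Fungicide Q is higher in aggregate. Whether to stratify depends on how soil fertility relates to the fungicide.
The imbalance in soil fertility arose from how plots were allocated, not from anything the fungicide did; and soil fertility independently affects the outcome. The pooled gap is confounded — condition on soil fertility.
Adjusting over the population distribution of soil fertility: 0.623·(0.989−0.743) + 0.377·(0.398−0.265) = +0.203.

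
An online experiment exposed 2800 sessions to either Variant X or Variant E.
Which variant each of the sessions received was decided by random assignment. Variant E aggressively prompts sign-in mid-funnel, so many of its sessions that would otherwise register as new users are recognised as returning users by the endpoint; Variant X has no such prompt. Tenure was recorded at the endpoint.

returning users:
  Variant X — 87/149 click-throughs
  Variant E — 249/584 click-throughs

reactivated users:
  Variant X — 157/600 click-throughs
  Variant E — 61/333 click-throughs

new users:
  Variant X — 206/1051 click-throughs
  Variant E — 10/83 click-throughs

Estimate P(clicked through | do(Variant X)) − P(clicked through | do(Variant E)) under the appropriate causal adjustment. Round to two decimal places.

User tenure is downstream of the variant. One should not condition on a consequence of treatment, so the overall rates are the right comparison.
The causal difference is the pooled difference: 0.250 − 0.320 = -0.070.

-0.07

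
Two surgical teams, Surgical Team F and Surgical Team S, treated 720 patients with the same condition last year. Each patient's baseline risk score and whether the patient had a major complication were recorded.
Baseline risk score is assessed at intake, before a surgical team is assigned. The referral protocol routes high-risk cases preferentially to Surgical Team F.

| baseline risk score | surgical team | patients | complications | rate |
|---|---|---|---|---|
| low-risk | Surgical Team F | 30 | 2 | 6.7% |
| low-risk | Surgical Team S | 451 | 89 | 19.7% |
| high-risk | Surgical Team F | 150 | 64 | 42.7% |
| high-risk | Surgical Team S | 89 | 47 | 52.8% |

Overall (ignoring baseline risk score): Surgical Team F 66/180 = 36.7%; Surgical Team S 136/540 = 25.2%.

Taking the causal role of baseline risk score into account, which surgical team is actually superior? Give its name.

Surgical Team F

Within every baseline risk score level Surgical Team F has the lower rate, yet pooled Surgical Team S does — Simpson's reversal.
Baseline risk score is set before the surgical team has any effect — it is not caused by the surgical team — and it independently drives the outcome. That makes it a confounder, so the causal comparison is within baseline risk score levels.
Within each level — low-risk: 6.7% vs 19.7%; high-risk: 42.7% vs 52.8% — Surgical Team F is lower every time.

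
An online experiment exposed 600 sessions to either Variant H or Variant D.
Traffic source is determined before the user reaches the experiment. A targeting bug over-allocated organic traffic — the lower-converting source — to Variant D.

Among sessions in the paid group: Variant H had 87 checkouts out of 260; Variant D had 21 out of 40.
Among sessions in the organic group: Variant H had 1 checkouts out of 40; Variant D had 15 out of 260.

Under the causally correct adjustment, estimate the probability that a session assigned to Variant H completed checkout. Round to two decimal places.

Variant D is higher inside every traffic source stratum but Variant H is higher in aggregate. Whether to stratify depends on how traffic source relates to the variant.
Here traffic source is a common cause — it drives both which variant a case falls under and the outcome. The crude comparison mixes populations; the stratum-specific rates are the causally relevant ones.
Standardising Variant H to the population traffic source mix: 0.500·87/260 + 0.500·1/40 = 0.180.

0.18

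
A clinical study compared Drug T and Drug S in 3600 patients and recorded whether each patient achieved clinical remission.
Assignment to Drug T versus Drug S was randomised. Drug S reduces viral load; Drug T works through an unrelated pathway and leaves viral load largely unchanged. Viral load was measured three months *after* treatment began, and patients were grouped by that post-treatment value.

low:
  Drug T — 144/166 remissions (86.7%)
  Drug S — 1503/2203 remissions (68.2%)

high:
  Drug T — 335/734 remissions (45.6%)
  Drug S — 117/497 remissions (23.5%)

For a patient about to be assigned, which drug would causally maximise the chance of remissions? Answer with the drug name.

Drug S

The stratified and pooled comparisons disagree (Drug T wins within each viral load; Drug S wins overall), so the answer turns on the causal role of viral load.
Viral load here is a post-treatment variable shaped by the drug; conditioning on it would introduce bias rather than remove it. The overall comparison is the causal one.
Pooled: Drug T 53.2% vs Drug S 60.0%; Drug S is higher overall.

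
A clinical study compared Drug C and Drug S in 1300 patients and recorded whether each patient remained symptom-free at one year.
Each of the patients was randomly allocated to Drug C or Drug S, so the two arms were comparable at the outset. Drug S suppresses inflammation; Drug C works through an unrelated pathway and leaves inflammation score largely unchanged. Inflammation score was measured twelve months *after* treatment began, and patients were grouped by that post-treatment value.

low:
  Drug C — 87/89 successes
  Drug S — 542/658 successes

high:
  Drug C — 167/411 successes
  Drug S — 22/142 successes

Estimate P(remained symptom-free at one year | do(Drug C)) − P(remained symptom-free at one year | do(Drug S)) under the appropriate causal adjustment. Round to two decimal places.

Drug C is higher inside every inflammation score stratum but Drug S is higher in aggregate. Whether to stratify depends on how inflammation score relates to the drug.
The distribution of inflammation score is itself part of what the drug does — it is an intermediate outcome. Holding it fixed would remove that part of the effect; the total effect is the pooled difference.
The causal difference is the pooled difference: 0.508 − 0.705 = -0.197.

-0.20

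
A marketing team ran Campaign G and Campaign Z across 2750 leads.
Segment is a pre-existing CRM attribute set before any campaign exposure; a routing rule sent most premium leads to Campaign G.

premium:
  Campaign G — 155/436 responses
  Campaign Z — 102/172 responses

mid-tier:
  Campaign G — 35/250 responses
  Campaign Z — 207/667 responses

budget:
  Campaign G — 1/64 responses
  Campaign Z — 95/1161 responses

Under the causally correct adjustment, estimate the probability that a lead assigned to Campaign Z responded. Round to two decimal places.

Nothing the campaign does changes customer segment; the imbalance is an allocation artefact. With customer segment also predicting the outcome, the pooled figure is confounded, and the within-stratum comparison is the causal one.
Standardising Campaign Z to the population customer segment mix: 0.221·102/172 + 0.333·207/667 + 0.445·95/1161 = 0.271.

0.27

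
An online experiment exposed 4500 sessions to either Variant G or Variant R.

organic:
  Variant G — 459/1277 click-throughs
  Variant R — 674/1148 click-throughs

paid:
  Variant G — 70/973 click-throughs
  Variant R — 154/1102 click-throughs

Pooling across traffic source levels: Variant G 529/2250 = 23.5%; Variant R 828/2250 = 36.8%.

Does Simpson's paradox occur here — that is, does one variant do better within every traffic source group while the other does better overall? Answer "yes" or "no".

Within each traffic source level (organic 35.9% vs 58.7%; paid 7.2% vs 14.0%), Variant R has the higher rate every time. Pooled: 23.5% vs 36.8% — Variant R has the higher rate overall. They agree.

no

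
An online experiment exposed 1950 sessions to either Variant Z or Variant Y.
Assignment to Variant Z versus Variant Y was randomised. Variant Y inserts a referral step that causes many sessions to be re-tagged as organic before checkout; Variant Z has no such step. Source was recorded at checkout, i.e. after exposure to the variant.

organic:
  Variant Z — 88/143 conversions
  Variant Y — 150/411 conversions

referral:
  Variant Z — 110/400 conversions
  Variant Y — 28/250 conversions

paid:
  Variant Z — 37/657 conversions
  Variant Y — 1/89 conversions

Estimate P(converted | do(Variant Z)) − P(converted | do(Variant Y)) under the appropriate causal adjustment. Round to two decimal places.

Traffic source here is a post-treatment variable shaped by the variant; conditioning on it would introduce bias rather than remove it. The overall comparison is the causal one.
The causal difference is the pooled difference: 0.196 − 0.239 = -0.043.

-0.04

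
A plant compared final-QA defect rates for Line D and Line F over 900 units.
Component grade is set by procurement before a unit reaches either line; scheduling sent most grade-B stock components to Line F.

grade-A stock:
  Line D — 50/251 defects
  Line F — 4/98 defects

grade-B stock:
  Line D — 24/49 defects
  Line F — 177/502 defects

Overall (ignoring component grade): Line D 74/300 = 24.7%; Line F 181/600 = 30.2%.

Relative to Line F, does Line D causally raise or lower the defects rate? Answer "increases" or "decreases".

increases

The component grade-specific comparison favours Line F throughout, but the pooled figures favour Line D. The question is whether to condition on component grade.
Here component grade is a common cause — it drives both which line a case falls under and the outcome. The crude comparison mixes populations; the stratum-specific rates are the causally relevant ones.
Within each level — grade-A stock: 19.9% vs 4.1%; grade-B stock: 49.0% vs 35.3% — Line F is lower every time.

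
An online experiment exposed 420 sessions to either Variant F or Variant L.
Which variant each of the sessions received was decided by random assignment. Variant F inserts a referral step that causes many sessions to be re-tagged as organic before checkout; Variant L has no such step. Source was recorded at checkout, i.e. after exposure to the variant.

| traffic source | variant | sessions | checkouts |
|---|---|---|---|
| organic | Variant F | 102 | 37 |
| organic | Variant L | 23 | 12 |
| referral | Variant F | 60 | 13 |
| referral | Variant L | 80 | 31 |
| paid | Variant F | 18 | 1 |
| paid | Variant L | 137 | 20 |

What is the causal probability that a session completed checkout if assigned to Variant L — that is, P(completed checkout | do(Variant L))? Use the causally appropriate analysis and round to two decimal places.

0.26

The traffic source-specific comparison favours Variant L throughout, but the pooled figures favour Variant F. The question is whether to condition on traffic source.
Because the variant influences traffic source, traffic source is a post-treatment mediator, not a confounder. Stratifying on it would bias the estimate; the causal effect is the crude pooled difference.
So P(outcome | do(Variant L)) is just the pooled rate for Variant L: 63/240 = 0.263.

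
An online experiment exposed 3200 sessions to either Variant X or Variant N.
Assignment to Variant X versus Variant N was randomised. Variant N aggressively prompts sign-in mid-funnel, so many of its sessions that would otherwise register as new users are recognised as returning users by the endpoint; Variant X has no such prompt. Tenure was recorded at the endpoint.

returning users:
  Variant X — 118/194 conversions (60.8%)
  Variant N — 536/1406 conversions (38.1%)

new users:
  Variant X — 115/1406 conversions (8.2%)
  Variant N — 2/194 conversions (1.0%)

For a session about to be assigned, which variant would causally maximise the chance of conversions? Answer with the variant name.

Variant N

The user tenure-specific comparison favours Variant X throughout, but the pooled figures favour Variant N. The question is whether to condition on user tenure.
The distribution of user tenure is itself part of what the variant does — it is an intermediate outcome. Holding it fixed would remove that part of the effect; the total effect is the pooled difference.
Pooled: Variant X 14.6% vs Variant N 33.6%; Variant N is higher overall.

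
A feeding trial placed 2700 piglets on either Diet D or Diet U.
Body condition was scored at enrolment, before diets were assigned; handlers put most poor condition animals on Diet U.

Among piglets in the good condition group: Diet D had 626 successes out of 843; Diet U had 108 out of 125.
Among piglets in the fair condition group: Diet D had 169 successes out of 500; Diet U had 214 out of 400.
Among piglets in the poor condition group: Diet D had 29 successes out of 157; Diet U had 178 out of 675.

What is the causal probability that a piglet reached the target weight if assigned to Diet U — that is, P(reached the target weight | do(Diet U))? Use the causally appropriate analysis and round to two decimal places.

The imbalance in starting body condition arose from how piglets were allocated, not from anything the diet did; and starting body condition independently affects the outcome. The pooled gap is confounded — condition on starting body condition.
Standardising Diet U to the population starting body condition mix: 0.359·108/125 + 0.333·214/400 + 0.308·178/675 = 0.569.

0.57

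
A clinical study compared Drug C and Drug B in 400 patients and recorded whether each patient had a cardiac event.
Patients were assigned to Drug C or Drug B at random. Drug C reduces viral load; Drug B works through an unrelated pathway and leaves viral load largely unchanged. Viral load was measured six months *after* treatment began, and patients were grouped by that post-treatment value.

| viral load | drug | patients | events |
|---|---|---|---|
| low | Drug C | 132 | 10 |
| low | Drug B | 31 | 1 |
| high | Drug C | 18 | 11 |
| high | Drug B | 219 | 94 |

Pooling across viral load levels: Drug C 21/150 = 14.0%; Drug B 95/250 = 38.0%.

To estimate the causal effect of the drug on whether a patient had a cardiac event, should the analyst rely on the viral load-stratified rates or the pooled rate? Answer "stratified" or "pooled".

Viral load is recorded after the drug and is itself shifted by it — it sits on the causal path from drug to outcome. Conditioning on a mediator would strip out part of the effect we want; the pooled comparison gives the total causal effect.
Pooled: Drug C 14.0% vs Drug B 38.0%; Drug C is lower overall.

pooled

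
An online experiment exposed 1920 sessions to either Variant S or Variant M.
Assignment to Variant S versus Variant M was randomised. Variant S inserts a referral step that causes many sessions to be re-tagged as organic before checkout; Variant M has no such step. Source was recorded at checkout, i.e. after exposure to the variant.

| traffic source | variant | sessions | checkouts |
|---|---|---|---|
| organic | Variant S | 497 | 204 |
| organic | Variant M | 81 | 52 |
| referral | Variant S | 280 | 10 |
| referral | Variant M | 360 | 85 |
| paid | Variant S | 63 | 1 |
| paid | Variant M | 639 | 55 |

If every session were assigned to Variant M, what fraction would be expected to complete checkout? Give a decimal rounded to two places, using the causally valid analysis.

Stratifying would compare variants among sessions the variants themselves sorted into traffic source groups — a form of selection on an intermediate. The unconditioned pooled rates give the total causal effect.
So P(outcome | do(Variant M)) is just the pooled rate for Variant M: 192/1080 = 0.178.

0.18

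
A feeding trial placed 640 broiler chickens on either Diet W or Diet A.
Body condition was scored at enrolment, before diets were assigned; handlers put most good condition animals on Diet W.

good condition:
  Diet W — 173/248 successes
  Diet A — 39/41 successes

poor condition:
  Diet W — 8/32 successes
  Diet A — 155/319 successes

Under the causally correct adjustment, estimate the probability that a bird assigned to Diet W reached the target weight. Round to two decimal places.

Starting body condition is set before the diet has any effect — it is not caused by the diet — and it independently drives the outcome. That makes it a confounder, so the causal comparison is within starting body condition levels.
Standardising Diet W to the population starting body condition mix: 0.452·173/248 + 0.548·8/32 = 0.452.

0.45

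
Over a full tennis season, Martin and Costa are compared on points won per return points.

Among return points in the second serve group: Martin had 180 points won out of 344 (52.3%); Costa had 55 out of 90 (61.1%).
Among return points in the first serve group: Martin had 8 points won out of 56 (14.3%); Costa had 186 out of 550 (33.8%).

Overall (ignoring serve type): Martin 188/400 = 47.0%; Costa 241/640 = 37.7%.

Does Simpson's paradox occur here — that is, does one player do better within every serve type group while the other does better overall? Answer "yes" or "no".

yes

Within each serve type level (second serve 52.3% vs 61.1%; first serve 14.3% vs 33.8%), Costa has the higher rate every time. Pooled: 47.0% vs 37.7% — Martin has the higher rate overall. The two comparisons disagree.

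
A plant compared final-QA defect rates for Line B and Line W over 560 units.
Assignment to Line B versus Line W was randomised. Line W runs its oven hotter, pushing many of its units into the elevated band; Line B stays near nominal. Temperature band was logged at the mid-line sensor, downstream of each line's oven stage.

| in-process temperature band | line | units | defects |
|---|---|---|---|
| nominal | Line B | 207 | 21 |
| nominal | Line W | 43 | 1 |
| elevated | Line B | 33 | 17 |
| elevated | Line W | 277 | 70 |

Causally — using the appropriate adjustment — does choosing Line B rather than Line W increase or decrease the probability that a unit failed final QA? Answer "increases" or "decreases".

Line W is lower inside every in-process temperature band stratum but Line B is lower in aggregate. Whether to stratify depends on how in-process temperature band relates to the line.
Because the line influences in-process temperature band, in-process temperature band is a post-treatment mediator, not a confounder. Stratifying on it would bias the estimate; the causal effect is the crude pooled difference.
Pooled: Line B 15.8% vs Line W 22.2%; Line B is lower overall.

decreases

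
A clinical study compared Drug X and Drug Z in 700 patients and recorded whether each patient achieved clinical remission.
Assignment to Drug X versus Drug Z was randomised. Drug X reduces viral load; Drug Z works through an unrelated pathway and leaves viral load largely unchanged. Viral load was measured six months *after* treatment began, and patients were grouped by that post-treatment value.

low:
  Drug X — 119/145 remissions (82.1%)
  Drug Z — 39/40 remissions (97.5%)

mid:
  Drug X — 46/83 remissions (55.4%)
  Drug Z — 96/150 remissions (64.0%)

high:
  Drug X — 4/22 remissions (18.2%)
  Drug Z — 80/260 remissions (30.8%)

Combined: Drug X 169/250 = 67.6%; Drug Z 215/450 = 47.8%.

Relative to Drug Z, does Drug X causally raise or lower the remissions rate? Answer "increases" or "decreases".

Viral load is recorded after the drug and is itself shifted by it — it sits on the causal path from drug to outcome. Conditioning on a mediator would strip out part of the effect we want; the pooled comparison gives the total causal effect.
Pooled: Drug X 67.6% vs Drug Z 47.8%; Drug X is higher overall.

increases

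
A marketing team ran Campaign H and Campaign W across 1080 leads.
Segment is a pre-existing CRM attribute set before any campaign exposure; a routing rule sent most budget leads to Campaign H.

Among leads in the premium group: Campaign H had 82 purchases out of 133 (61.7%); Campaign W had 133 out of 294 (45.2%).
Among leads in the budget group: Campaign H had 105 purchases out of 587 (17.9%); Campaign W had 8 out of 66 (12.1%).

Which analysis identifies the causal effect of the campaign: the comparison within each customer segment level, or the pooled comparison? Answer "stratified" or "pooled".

stratified

Since customer segment is a pre-existing factor (not a product of the campaign) and it affects the outcome on its own, it is a confounder. The stratified rates, not the pooled rate, identify the causal effect.
Within each level — premium: 61.7% vs 45.2%; budget: 17.9% vs 12.1% — Campaign H is higher every time.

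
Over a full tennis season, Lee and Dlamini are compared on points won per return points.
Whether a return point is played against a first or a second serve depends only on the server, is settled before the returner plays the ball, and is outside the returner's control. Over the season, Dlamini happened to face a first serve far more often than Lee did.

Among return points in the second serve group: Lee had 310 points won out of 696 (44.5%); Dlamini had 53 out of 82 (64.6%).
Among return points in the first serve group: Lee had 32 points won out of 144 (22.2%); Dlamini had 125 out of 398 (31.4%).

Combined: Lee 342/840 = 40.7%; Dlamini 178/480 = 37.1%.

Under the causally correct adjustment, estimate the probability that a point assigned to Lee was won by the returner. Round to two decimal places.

0.35

The serve type-specific comparison favours Dlamini throughout, but the pooled figures favour Lee. The question is whether to condition on serve type.
Serve type differs across players for reasons unrelated to any effect of the player itself, and it separately predicts the outcome — a classic confounder. We must compare within serve type levels.
Standardising Lee to the population serve type mix: 0.589·310/696 + 0.411·32/144 = 0.354.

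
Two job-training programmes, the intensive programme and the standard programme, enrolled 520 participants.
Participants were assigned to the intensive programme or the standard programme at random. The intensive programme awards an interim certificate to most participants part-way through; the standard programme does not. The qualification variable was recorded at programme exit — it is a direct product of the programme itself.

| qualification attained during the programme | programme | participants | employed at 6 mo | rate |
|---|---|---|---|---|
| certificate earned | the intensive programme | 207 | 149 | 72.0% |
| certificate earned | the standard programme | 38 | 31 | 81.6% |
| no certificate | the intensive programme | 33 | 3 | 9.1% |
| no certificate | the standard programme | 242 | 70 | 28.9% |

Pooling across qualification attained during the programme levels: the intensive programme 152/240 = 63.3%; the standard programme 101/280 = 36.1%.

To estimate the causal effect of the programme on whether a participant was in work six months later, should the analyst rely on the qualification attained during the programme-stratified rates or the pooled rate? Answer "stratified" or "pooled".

pooled

Qualification attained during the programme is recorded after the programme and is itself shifted by it — it sits on the causal path from programme to outcome. Conditioning on a mediator would strip out part of the effect we want; the pooled comparison gives the total causal effect.
Pooled: the intensive programme 63.3% vs the standard programme 36.1%; the intensive programme is higher overall.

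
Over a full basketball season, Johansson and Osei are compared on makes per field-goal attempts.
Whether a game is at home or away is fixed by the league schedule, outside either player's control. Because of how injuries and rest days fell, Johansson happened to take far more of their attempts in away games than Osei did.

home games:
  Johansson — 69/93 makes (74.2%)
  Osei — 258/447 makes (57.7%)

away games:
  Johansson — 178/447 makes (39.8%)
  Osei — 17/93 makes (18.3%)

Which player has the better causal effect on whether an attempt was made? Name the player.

Johansson

The stratified and pooled comparisons disagree (Johansson wins within each game venue; Osei wins overall), so the answer turns on the causal role of game venue.
Since game venue is a pre-existing factor (not a product of the player) and it affects the outcome on its own, it is a confounder. The stratified rates, not the pooled rate, identify the causal effect.
Within each level — home games: 74.2% vs 57.7%; away games: 39.8% vs 18.3% — Johansson is higher every time.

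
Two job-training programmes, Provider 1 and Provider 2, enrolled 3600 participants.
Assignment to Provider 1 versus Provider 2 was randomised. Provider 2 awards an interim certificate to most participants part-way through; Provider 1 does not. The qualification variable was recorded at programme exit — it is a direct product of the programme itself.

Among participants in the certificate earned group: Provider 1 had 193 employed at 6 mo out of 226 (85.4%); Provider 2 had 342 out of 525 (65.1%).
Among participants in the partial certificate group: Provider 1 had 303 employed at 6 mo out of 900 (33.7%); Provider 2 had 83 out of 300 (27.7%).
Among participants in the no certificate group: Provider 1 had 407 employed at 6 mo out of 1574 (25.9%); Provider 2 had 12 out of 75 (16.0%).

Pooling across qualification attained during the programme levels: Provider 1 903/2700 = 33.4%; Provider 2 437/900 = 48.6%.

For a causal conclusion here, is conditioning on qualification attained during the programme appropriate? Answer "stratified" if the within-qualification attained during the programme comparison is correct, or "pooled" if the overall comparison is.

Stratifying would compare programmes among participants the programmes themselves sorted into qualification attained during the programme groups — a form of selection on an intermediate. The unconditioned pooled rates give the total causal effect.
Pooled: Provider 1 33.4% vs Provider 2 48.6%; Provider 2 is higher overall.

pooled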